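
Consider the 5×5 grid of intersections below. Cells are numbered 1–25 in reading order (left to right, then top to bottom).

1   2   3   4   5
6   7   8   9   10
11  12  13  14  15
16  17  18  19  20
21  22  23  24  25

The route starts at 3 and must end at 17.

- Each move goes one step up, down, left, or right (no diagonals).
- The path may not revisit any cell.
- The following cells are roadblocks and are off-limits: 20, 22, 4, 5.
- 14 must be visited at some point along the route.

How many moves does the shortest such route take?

Any route passes through 14 somewhere between 3 and 17. Summing Manhattan distances along the two legs (3 → 14 → 17) gives a lower bound of 3 + 3 = 6 moves.
A route of 6 moves achieves this: 3 → 8 → 13 → 14 → 19 → 18 → 17.
Since 6 matches the lower bound, it is optimal.

6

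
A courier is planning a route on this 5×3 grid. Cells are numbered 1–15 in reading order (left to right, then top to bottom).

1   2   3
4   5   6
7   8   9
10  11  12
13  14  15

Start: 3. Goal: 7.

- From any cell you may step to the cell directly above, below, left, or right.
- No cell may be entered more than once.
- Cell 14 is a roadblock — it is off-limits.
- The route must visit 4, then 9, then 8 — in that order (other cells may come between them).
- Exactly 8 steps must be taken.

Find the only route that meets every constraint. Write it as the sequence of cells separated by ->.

3 -> 2 -> 1 -> 4 -> 5 -> 6 -> 9 -> 8 -> 7

The waypoints must appear in the order 4, 9, 8, with no cell reused.
Route from 3: left 2 to 1, down 1 to 4, right 2 to 6, down 1 to 9, left 2 to 7 — 8 moves in all.
Check: order respected (4 at step 3, 9 at step 6, 8 at step 7); 8 moves as required.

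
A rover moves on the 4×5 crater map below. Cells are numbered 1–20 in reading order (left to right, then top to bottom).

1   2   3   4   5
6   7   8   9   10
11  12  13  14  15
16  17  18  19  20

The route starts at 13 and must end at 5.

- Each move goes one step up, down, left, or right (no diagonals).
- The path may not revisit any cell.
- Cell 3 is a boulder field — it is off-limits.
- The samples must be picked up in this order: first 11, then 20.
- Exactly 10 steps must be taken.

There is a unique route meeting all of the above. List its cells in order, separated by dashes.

13 - 12 - 11 - 16 - 17 - 18 - 19 - 20 - 15 - 10 - 5

The waypoints must appear in the order 11, 20, with no cell reused.
Route from 13: 2× left (reaching 11), down to 16, 4× right (reaching 20), 3× up (reaching 5) — 10 moves in all.
Check: order respected (11 at step 2, 20 at step 7); 10 moves as required.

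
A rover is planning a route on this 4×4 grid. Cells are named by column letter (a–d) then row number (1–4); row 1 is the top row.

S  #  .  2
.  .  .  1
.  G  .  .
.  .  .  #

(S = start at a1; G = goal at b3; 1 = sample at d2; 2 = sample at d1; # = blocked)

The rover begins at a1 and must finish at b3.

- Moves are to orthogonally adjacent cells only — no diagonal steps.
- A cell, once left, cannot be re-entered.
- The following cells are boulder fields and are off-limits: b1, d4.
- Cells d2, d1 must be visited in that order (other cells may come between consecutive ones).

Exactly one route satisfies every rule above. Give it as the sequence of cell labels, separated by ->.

The waypoints must appear in the order d2, d1, with no cell reused.
Route from a1: 3× down (reaching a4), 2× right (reaching c4), up to c3, right to d3, 2× up (reaching d1), left to c1, down to c2, left to b2, down to b3 — 13 moves in all.
Check: order respected (1 at step 8, 2 at step 9).

a1 -> a2 -> a3 -> a4 -> b4 -> c4 -> c3 -> d3 -> d2 -> d1 -> c1 -> c2 -> b2 -> b3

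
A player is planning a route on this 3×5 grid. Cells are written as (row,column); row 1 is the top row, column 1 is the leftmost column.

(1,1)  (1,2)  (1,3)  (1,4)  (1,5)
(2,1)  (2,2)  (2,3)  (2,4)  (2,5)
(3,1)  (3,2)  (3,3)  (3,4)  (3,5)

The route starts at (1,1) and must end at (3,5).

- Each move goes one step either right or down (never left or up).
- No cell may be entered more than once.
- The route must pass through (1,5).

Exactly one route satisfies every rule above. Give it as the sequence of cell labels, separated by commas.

(1,1), (1,2), (1,3), (1,4), (1,5), (2,5), (3,5)

Moves only go right or down, so the column and row indices never decrease.
Route from (1,1): right 4 to (1,5), down 2 to (3,5) — 6 moves in all.
Check: all required cells visited.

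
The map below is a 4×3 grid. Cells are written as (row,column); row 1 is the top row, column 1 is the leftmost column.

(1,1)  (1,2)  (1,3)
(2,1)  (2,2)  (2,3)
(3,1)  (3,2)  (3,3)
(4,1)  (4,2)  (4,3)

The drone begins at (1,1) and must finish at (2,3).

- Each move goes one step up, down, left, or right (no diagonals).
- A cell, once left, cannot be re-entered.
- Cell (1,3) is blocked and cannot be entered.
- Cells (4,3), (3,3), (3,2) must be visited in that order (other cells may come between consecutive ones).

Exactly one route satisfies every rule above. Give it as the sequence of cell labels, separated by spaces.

The waypoints must appear in the order (4,3), (3,3), (3,2), with no cell reused.
Route from (1,1): 3× down (reaching (4,1)), 2× right (reaching (4,3)), up to (3,3), left to (3,2), up to (2,2), right to (2,3) — 9 moves in all.
Check: order respected ((4,3) at step 5, (3,3) at step 6, (3,2) at step 7).

(1,1) (2,1) (3,1) (4,1) (4,2) (4,3) (3,3) (3,2) (2,2) (2,3)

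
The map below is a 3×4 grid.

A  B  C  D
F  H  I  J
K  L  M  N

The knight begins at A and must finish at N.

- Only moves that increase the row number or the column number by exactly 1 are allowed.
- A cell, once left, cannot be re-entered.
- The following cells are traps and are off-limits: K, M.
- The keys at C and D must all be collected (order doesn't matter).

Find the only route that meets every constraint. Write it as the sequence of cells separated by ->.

A -> B -> C -> D -> J -> N

Moves only go right or down, so the column and row indices never decrease.
Route from A: right 3 to D, down 2 to N — 5 moves in all.
Check: all required cells visited.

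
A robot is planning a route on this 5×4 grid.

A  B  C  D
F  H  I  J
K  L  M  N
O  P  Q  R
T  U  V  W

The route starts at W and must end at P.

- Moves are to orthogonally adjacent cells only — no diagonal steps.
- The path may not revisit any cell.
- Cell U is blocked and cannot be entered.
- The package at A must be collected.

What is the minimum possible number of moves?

Any route passes through A somewhere between W and P. Summing Manhattan distances along the two legs (W → A → P) gives a lower bound of 7 + 4 = 11 moves.
A route of 11 moves achieves this: W → R → N → J → D → C → B → A → F → K → O → P.
Since 11 matches the lower bound, it is optimal.

11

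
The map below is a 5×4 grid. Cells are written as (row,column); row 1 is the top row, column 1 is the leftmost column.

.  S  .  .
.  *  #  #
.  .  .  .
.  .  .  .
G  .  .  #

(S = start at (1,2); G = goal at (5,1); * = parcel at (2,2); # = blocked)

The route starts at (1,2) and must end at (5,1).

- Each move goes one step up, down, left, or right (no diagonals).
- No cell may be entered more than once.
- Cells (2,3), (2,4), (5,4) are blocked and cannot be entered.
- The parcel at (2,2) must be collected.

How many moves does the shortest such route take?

Any route passes through (2,2) somewhere between (1,2) and (5,1). Summing Manhattan distances along the two legs ((1,2) → (2,2) → (5,1)) gives a lower bound of 1 + 4 = 5 moves.
A route of 5 moves achieves this: (1,2) → (2,2) → (3,2) → (4,2) → (5,2) → (5,1).
Since 5 matches the lower bound, it is optimal.

5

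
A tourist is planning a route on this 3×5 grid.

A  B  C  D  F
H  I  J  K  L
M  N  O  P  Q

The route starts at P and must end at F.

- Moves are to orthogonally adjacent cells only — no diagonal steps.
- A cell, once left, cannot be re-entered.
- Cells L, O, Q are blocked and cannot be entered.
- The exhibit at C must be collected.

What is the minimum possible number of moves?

5

Any route passes through C somewhere between P and F. Summing Manhattan distances along the two legs (P → C → F) gives a lower bound of 3 + 2 = 5 moves.
A route of 5 moves achieves this: P → K → J → C → D → F.
Since 5 matches the lower bound, it is optimal.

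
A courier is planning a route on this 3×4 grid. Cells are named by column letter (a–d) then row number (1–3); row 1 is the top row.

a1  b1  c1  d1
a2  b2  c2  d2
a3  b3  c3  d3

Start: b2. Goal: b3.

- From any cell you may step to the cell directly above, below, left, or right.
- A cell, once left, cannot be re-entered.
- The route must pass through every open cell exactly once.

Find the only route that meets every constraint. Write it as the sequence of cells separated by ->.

b2 -> c2 -> c3 -> d3 -> d2 -> d1 -> c1 -> b1 -> a1 -> a2 -> a3 -> b3

Need to visit all 12 open cells exactly once, starting at b2 and ending at b3.
Route from b2: right 1 to c2, down 1 to c3, right 1 to d3, up 2 to d1, left 3 to a1, down 2 to a3, right 1 to b3 — 11 moves in all.
Check: all 12 open cells covered.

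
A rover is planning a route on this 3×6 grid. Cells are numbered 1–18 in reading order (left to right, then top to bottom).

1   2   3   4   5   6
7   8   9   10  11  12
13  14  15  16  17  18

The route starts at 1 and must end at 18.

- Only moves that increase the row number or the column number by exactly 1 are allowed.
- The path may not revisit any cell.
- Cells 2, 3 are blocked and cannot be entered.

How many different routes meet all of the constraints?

A right/down-only route from 1 to 18 makes exactly 2 down-moves and 5 right-moves in some order.
With no other constraints that would be C(7,2) = 21 routes.
Subtract routes through each blocked cell (inclusion–exclusion for overlaps): − through 2: 15 − through 3: 10 + through 2&3: 10 → 6.
That gives 6 routes.

6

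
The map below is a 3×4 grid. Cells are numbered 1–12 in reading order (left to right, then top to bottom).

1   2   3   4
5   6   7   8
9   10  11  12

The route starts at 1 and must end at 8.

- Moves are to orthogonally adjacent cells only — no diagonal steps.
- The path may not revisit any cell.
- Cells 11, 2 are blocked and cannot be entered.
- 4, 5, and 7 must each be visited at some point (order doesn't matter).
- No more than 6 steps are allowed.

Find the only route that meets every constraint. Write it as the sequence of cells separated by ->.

1 -> 5 -> 6 -> 7 -> 3 -> 4 -> 8

Any route must reach 4, 5, and 7 and still end at 8 within 6 moves, so the order of the required stops is forced.
Route from 1: down to 5, 2× right (reaching 7), up to 3, right to 4, down to 8 — 6 moves in all.
Check: all required cells visited; 6 ≤ 6 moves.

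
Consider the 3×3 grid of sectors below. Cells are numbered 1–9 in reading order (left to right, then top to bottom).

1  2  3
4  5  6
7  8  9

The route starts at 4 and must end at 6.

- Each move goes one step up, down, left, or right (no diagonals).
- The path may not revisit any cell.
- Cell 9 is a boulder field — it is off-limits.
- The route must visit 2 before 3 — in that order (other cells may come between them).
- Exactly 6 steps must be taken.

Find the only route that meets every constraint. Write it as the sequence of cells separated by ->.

The waypoints must appear in the order 2, 3, with no cell reused.
Route from 4: down 1 to 7, right 1 to 8, up 2 to 2, right 1 to 3, down 1 to 6 — 6 moves in all.
Check: order respected (2 at step 4, 3 at step 5); 6 moves as required.

4 -> 7 -> 8 -> 5 -> 2 -> 3 -> 6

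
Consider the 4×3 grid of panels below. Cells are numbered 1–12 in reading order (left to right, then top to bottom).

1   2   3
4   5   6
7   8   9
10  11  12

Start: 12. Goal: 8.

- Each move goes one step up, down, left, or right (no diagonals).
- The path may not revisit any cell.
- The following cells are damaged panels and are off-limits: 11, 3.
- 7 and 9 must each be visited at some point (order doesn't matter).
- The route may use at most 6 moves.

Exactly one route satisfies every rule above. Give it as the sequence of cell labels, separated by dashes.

Any route must reach 7 and 9 and still end at 8 within 6 moves, so the order of the required stops is forced.
Route from 12: up 2 to 6, left 2 to 4, down 1 to 7, right 1 to 8 — 6 moves in all.
Check: all required cells visited; 6 ≤ 6 moves.

12 - 9 - 6 - 5 - 4 - 7 - 8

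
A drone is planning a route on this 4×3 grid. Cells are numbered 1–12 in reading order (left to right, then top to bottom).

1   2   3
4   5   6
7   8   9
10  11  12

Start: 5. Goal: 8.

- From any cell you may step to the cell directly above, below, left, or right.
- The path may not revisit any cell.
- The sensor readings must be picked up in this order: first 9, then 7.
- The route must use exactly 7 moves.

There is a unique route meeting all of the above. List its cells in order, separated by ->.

The waypoints must appear in the order 9, 7, with no cell reused.
Route from 5: right to 6, 2× down (reaching 12), 2× left (reaching 10), up to 7, right to 8 — 7 moves in all.
Check: order respected (9 at step 2, 7 at step 6); 7 moves as required.

5 -> 6 -> 9 -> 12 -> 11 -> 10 -> 7 -> 8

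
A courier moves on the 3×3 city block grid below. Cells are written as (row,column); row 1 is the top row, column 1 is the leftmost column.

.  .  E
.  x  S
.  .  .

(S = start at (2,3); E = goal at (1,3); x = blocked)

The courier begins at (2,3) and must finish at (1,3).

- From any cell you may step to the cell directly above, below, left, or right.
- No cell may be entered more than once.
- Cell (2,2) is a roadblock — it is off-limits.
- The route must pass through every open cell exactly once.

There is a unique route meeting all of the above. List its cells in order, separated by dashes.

Need to visit all 8 open cells exactly once, starting at (2,3) and ending at (1,3).
Route from (2,3): down to (3,3), 2× left (reaching (3,1)), 2× up (reaching (1,1)), 2× right (reaching (1,3)) — 7 moves in all.
Check: all 8 open cells covered.

(2,3) - (3,3) - (3,2) - (3,1) - (2,1) - (1,1) - (1,2) - (1,3)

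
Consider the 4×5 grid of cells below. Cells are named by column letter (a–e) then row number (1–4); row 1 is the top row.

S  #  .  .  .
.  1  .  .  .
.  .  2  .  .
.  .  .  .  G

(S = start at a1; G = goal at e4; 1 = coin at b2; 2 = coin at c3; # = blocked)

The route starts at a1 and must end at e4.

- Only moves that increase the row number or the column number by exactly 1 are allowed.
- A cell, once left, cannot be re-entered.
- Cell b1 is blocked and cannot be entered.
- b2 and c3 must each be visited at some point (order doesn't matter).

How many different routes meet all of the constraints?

6

A right/down-only route from a1 to e4 makes exactly 3 down-moves and 4 right-moves in some order.
With no other constraints that would be C(7,3) = 35 routes.
A monotone route can only reach the required cells in the order b2, c3, so split there and multiply the segment counts (each segment already excludes blocked cells): a1→b2: 1; b2→c3: 2; c3→e4: 3; product = 6.
That gives 6 routes.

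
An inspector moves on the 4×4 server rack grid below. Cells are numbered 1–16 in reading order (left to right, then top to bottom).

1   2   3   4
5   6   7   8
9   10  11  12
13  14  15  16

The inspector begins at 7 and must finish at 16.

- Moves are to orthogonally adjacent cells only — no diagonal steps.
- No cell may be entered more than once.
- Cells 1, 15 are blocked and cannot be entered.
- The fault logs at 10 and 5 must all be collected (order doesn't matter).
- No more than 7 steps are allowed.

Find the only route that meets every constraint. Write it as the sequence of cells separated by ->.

7 -> 6 -> 5 -> 9 -> 10 -> 11 -> 12 -> 16

The budget equals the shortest possible length, so every move has to be on a shortest route through the required cells.
Route from 7: 2× left (reaching 5), down to 9, 3× right (reaching 12), down to 16 — 7 moves in all.
Check: all required cells visited; 7 ≤ 7 moves.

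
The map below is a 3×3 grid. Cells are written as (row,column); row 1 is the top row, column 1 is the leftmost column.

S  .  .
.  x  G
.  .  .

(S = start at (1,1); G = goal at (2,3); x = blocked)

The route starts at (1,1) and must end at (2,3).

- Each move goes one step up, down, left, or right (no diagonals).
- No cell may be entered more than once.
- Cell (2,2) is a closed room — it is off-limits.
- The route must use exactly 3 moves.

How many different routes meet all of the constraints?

Need simple routes of exactly 3 moves from (1,1) to (2,3) (Manhattan distance 3, so 0 moves are spent on a detour and 0 undoing it).
Enumerating: (1,1) (1,2) (1,3) (2,3).
That gives 1 route.

1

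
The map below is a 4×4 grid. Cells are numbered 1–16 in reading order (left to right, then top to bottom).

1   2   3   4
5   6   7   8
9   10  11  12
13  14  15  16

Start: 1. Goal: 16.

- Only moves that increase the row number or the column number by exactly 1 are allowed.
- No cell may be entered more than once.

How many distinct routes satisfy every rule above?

20

A right/down-only route from 1 to 16 makes exactly 3 down-moves and 3 right-moves in some order.
With no other constraints that would be C(6,3) = 20 routes.
That gives 20 routes.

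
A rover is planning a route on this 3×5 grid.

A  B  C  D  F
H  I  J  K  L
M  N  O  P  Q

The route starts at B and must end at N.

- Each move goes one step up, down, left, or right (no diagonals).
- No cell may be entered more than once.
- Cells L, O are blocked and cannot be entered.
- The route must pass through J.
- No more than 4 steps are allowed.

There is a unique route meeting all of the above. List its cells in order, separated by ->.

The 4-move cap with required stops at J leaves no slack for detours.
Route from B: right 1 to C, down 1 to J, left 1 to I, down 1 to N — 4 moves in all.
Check: all required cells visited; 4 ≤ 4 moves.

B -> C -> J -> I -> N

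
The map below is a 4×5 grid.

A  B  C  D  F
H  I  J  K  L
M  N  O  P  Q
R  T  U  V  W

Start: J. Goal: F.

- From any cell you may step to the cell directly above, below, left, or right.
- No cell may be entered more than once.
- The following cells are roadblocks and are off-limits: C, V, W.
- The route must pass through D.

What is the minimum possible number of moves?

3

Any route passes through D somewhere between J and F. Summing Manhattan distances along the two legs (J → D → F) gives a lower bound of 2 + 1 = 3 moves.
A route of 3 moves achieves this: J → K → D → F.
Since 3 matches the lower bound, it is optimal.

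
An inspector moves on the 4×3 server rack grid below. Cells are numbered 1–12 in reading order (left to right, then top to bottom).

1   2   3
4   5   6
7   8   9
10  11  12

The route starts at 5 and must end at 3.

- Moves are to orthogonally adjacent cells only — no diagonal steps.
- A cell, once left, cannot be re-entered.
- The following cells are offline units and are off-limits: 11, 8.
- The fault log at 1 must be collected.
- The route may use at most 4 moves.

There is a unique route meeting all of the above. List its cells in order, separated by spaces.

5 4 1 2 3

Any route must reach 1 and still end at 3 within 4 moves, so the order of the required stops is forced.
Route from 5: left to 4, up to 1, 2× right (reaching 3) — 4 moves in all.
Check: all required cells visited; 4 ≤ 4 moves.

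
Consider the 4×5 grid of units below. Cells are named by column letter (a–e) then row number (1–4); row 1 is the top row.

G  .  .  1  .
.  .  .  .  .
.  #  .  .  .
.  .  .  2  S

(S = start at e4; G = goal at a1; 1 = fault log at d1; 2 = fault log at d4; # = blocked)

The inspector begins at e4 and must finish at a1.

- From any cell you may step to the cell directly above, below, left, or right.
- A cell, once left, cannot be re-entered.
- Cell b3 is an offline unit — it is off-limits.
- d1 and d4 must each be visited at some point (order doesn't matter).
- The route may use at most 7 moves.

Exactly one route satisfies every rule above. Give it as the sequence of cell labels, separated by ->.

The budget equals the shortest possible length, so every move has to be on a shortest route through the required cells.
Route from e4: left 1 to d4, up 3 to d1, left 3 to a1 — 7 moves in all.
Check: all required cells visited; 7 ≤ 7 moves.

e4 -> d4 -> d3 -> d2 -> d1 -> c1 -> b1 -> a1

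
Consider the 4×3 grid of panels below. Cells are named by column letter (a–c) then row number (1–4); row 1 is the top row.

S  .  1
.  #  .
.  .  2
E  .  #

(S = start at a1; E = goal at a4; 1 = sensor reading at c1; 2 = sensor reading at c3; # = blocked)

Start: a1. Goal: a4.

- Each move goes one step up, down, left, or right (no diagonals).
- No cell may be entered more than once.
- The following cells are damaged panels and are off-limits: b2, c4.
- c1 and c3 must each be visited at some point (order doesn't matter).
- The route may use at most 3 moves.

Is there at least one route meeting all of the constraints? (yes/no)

no

Even ignoring the no-revisit rule, getting from a1 to a4, taking the cheapest ordering a1 → c1 → c3 → a4 needs at least 2 + 2 + 3 = 7 moves (Manhattan distance per leg), which exceeds the 3-move limit.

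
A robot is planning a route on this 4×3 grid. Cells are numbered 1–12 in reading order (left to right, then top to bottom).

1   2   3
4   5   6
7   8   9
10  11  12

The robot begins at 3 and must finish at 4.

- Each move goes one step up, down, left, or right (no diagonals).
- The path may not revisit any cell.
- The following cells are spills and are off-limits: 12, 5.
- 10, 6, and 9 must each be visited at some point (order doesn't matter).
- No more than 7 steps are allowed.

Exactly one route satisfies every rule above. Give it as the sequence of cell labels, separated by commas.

The 7-move cap with required stops at 10, 6, 9 leaves no slack for detours.
Route from 3: 2× down (reaching 9), left to 8, down to 11, left to 10, 2× up (reaching 4) — 7 moves in all.
Check: all required cells visited; 7 ≤ 7 moves.

3, 6, 9, 8, 11, 10, 7, 4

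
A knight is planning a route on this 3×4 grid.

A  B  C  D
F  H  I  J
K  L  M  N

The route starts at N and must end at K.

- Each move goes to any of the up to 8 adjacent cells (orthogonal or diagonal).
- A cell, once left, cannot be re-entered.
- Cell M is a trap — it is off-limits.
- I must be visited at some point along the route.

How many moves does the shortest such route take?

3

Any route passes through I somewhere between N and K. Summing Chebyshev distances along the two legs (N → I → K) gives a lower bound of 1 + 2 = 3 moves.
A route of 3 moves achieves this: N → I → H → K.
Since 3 matches the lower bound, it is optimal.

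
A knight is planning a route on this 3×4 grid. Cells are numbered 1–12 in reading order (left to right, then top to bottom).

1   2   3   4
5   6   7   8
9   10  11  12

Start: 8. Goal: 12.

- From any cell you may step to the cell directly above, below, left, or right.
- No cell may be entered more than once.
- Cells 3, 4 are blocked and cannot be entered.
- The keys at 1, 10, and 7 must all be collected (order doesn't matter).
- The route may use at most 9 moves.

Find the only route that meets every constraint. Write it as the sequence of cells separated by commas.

The budget equals the shortest possible length, so every move has to be on a shortest route through the required cells.
Route from 8: left 2 to 6, up 1 to 2, left 1 to 1, down 2 to 9, right 3 to 12 — 9 moves in all.
Check: all required cells visited; 9 ≤ 9 moves.

8, 7, 6, 2, 1, 5, 9, 10, 11, 12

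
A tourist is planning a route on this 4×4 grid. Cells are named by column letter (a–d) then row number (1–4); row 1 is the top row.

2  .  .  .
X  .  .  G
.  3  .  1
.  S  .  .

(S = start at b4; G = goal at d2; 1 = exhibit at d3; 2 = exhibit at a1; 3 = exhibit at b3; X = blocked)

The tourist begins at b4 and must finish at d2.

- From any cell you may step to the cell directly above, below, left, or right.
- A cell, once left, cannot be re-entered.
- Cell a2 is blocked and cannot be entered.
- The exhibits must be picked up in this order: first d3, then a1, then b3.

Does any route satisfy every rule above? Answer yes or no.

no

a1 must be visited but has only one open neighbour (b1), and it is neither the start nor the goal — the route would have to enter and leave through b1, re-entering it.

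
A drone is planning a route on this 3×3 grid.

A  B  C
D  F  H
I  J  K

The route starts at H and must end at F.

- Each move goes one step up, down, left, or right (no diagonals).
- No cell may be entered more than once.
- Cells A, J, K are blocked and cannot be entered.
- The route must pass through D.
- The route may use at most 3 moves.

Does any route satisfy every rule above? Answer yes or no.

no

Every way from H to D runs through F — but F is where the route must end, so it would be entered once on the way to D and again at the finish.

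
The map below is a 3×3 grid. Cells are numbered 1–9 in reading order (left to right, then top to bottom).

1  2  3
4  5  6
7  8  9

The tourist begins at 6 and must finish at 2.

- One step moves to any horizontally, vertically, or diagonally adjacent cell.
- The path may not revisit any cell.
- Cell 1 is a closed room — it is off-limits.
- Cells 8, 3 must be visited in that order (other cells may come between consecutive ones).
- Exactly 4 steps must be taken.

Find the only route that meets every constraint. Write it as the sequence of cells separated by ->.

6 -> 8 -> 5 -> 3 -> 2

The waypoints must appear in the order 8, 3, with no cell reused.
Route from 6: down-left to 8, up to 5, up-right to 3, left to 2 — 4 moves in all.
Check: order respected (8 at step 1, 3 at step 3); 4 moves as required.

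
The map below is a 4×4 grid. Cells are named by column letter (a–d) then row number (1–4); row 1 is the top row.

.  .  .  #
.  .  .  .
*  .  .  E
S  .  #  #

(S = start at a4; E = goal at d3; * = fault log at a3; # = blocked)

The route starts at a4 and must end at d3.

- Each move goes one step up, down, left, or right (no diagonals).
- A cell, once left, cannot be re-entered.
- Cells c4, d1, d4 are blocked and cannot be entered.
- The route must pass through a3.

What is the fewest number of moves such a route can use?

4

Any route passes through a3 somewhere between a4 and d3. Summing Manhattan distances along the two legs (a4 → a3 → d3) gives a lower bound of 1 + 3 = 4 moves.
A route of 4 moves achieves this: a4 → a3 → b3 → c3 → d3.
Since 4 matches the lower bound, it is optimal.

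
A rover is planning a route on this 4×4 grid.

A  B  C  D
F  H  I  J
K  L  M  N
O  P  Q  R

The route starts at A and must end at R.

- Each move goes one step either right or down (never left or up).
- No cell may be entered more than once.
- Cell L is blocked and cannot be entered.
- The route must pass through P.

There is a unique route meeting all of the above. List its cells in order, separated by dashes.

Moves only go right or down, so the column and row indices never decrease.
Route from A: 3× down (reaching O), 3× right (reaching R) — 6 moves in all.
Check: all required cells visited.

A - F - K - O - P - Q - R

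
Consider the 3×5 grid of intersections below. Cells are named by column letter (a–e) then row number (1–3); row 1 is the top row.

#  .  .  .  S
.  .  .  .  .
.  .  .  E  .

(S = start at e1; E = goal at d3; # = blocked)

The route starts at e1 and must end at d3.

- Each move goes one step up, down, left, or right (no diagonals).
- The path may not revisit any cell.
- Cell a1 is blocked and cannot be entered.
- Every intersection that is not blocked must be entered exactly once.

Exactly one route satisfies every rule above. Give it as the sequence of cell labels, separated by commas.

Need to visit all 14 open cells exactly once, starting at e1 and ending at d3.
Route from e1: left 3 to b1, down 1 to b2, left 1 to a2, down 1 to a3, right 2 to c3, up 1 to c2, right 2 to e2, down 1 to e3, left 1 to d3 — 13 moves in all.
Check: all 14 open cells covered.

e1, d1, c1, b1, b2, a2, a3, b3, c3, c2, d2, e2, e3, d3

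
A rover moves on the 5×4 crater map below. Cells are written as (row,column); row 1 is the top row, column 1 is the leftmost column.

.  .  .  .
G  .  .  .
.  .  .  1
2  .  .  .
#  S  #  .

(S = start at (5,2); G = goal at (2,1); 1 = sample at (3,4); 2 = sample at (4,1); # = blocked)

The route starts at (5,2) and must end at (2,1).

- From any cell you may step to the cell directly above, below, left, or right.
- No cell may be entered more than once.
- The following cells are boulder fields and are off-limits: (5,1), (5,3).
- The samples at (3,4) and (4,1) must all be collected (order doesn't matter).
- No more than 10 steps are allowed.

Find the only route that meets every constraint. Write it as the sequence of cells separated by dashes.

(5,2) - (4,2) - (4,1) - (3,1) - (3,2) - (3,3) - (3,4) - (2,4) - (2,3) - (2,2) - (2,1)

The 10-move cap with required stops at (3,4), (4,1) leaves no slack for detours.
Route from (5,2): up 1 to (4,2), left 1 to (4,1), up 1 to (3,1), right 3 to (3,4), up 1 to (2,4), left 3 to (2,1) — 10 moves in all.
Check: all required cells visited; 10 ≤ 10 moves.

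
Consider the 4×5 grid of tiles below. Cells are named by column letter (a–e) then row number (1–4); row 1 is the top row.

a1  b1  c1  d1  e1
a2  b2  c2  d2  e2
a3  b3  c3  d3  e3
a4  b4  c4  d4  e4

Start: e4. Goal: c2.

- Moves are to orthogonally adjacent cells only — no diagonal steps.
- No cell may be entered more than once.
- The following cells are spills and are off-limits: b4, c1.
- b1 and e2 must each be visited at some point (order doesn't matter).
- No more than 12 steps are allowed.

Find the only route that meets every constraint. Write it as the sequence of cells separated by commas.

The 12-move cap with required stops at b1, e2 leaves no slack for detours.
Route from e4: up 2 to e2, left 1 to d2, down 1 to d3, left 3 to a3, up 2 to a1, right 1 to b1, down 1 to b2, right 1 to c2 — 12 moves in all.
Check: all required cells visited; 12 ≤ 12 moves.

e4, e3, e2, d2, d3, c3, b3, a3, a2, a1, b1, b2, c2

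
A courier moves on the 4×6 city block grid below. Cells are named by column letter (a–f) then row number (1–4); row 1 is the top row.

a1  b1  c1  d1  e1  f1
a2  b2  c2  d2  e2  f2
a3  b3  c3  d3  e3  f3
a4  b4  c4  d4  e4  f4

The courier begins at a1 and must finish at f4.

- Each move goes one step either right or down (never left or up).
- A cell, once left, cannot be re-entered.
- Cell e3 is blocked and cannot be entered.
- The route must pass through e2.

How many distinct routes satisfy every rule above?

5

A right/down-only route from a1 to f4 makes exactly 3 down-moves and 5 right-moves in some order.
With no other constraints that would be C(8,3) = 56 routes.
Split at e2 and multiply the segment counts (each segment already excludes blocked cells): a1→e2: 5; e2→f4: 1; product = 5.
That gives 5 routes.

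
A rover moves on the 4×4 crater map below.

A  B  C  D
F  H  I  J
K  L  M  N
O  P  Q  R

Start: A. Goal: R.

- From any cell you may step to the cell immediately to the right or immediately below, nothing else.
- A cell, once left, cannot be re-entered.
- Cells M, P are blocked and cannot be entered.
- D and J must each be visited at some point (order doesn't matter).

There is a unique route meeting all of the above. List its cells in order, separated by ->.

Moves only go right or down, so the column and row indices never decrease.
Route from A: 3× right (reaching D), 3× down (reaching R) — 6 moves in all.
Check: all required cells visited.

A -> B -> C -> D -> J -> N -> R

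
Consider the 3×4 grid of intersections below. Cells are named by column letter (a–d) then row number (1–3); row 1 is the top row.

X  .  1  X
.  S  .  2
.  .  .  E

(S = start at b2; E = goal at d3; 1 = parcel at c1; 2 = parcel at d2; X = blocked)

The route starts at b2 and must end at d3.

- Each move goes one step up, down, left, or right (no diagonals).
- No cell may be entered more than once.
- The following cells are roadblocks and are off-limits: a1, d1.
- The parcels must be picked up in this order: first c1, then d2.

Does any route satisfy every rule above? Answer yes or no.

One route that works: b2 → b1 → c1 → c2 → d2 → d3.

yes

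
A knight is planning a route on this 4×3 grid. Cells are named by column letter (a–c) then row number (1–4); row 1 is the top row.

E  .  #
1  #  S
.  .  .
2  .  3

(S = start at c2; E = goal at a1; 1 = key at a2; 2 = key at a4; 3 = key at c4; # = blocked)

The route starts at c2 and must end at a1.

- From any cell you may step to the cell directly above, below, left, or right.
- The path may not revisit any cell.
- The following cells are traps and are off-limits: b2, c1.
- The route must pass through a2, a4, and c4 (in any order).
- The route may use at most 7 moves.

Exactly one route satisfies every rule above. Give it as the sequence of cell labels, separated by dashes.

c2 - c3 - c4 - b4 - a4 - a3 - a2 - a1

The budget equals the shortest possible length, so every move has to be on a shortest route through the required cells.
Route from c2: 2× down (reaching c4), 2× left (reaching a4), 3× up (reaching a1) — 7 moves in all.
Check: all required cells visited; 7 ≤ 7 moves.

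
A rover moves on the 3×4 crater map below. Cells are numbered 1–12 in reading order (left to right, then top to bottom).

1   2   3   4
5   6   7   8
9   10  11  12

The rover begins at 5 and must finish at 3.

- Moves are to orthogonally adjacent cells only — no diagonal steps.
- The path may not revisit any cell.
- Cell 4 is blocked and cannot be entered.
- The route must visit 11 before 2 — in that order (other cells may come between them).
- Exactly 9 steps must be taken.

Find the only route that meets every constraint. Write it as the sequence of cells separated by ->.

The waypoints must appear in the order 11, 2, with no cell reused.
Route from 5: down to 9, 3× right (reaching 12), up to 8, 2× left (reaching 6), up to 2, right to 3 — 9 moves in all.
Check: order respected (11 at step 3, 2 at step 8); 9 moves as required.

5 -> 9 -> 10 -> 11 -> 12 -> 8 -> 7 -> 6 -> 2 -> 3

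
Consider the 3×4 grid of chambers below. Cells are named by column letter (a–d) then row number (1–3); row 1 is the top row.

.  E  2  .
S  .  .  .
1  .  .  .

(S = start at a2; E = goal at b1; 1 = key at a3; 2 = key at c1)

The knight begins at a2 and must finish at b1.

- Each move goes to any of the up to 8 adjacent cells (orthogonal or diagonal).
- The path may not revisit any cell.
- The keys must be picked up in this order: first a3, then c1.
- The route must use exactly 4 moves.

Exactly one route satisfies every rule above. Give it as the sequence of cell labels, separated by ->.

The waypoints must appear in the order a3, c1, with no cell reused.
Route from a2: down 1 to a3, up-right 2 to c1, left 1 to b1 — 4 moves in all.
Check: order respected (1 at step 1, 2 at step 3); 4 moves as required.

a2 -> a3 -> b2 -> c1 -> b1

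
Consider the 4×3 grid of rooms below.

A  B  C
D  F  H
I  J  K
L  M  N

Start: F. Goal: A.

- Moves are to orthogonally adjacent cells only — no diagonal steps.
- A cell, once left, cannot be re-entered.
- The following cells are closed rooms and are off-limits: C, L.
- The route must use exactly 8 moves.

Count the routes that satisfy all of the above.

Need simple routes of exactly 8 moves from F to A (Manhattan distance 2, so 3 moves are spent on a detour and 3 undoing it).
Enumerating: F H K N M J I D A.
That gives 1 route.

1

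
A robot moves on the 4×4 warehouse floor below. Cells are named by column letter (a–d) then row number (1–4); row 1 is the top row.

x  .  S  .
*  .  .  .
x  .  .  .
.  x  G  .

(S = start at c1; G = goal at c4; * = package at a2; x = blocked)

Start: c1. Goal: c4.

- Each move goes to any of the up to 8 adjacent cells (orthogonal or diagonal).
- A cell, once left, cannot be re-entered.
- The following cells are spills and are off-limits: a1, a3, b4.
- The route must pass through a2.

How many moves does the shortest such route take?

4

Any route passes through a2 somewhere between c1 and c4. Summing Chebyshev distances along the two legs (c1 → a2 → c4) gives a lower bound of 2 + 2 = 4 moves.
A route of 4 moves achieves this: c1 → b1 → a2 → b3 → c4.
Since 4 matches the lower bound, it is optimal.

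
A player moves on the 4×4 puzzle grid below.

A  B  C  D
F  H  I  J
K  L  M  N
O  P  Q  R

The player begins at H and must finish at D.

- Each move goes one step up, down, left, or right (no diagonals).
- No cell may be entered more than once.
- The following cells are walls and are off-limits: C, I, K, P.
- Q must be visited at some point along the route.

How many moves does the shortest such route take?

Any route passes through Q somewhere between H and D. Summing Manhattan distances along the two legs (H → Q → D) gives a lower bound of 3 + 4 = 7 moves.
A route of 7 moves achieves this: H → L → M → Q → R → N → J → D.
Since 7 matches the lower bound, it is optimal.

7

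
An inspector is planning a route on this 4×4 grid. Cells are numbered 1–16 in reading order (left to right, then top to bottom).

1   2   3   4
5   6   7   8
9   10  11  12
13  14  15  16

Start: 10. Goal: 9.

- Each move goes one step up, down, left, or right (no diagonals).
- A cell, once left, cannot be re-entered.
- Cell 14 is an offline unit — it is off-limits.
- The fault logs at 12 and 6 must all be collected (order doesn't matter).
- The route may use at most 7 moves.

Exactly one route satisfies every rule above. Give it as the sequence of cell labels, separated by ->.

The 7-move cap with required stops at 12, 6 leaves no slack for detours.
Route from 10: 2× right (reaching 12), up to 8, 3× left (reaching 5), down to 9 — 7 moves in all.
Check: all required cells visited; 7 ≤ 7 moves.

10 -> 11 -> 12 -> 8 -> 7 -> 6 -> 5 -> 9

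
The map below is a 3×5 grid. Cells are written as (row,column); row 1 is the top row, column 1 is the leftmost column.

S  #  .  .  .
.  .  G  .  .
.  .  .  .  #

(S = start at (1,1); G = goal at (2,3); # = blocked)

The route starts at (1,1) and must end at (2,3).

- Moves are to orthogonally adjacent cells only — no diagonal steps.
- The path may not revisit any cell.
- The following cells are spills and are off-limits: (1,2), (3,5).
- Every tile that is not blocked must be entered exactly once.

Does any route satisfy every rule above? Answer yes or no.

Colour the cells like a checkerboard: each orthogonal step flips colour, so a Hamiltonian route alternates colours. Here there are 7 cells of one colour and 6 of the other, with start on the opposite colour to the goal — the counts and endpoints can't be arranged into an alternating sequence of length 13, so no Hamiltonian route exists.

no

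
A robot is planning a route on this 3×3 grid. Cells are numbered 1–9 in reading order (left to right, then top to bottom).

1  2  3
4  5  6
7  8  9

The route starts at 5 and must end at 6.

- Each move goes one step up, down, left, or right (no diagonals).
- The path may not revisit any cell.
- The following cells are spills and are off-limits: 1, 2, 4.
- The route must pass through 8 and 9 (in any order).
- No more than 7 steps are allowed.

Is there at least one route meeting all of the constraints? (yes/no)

One route that works: 5 → 8 → 9 → 6.

yes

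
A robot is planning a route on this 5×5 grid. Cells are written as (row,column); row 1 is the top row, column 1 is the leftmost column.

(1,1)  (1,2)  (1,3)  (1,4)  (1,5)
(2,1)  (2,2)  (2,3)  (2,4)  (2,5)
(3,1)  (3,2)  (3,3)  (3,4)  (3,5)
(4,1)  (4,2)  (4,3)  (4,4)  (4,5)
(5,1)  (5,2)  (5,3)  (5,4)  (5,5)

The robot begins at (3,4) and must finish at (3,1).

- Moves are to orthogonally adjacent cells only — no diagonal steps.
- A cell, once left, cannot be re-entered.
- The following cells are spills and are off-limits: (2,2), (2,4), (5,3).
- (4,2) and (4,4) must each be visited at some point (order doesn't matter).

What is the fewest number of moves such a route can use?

Any route passes through (4,2) and (4,4) in some order between (3,4) and (3,1). Summing Manhattan distances along each leg and taking the cheapest ordering ((3,4) → (4,4) → (4,2) → (3,1)) gives a lower bound of 1 + 2 + 2 = 5 moves.
A route of 5 moves achieves this: (3,4) → (4,4) → (4,3) → (4,2) → (3,2) → (3,1).
Since 5 matches the lower bound, it is optimal.

5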